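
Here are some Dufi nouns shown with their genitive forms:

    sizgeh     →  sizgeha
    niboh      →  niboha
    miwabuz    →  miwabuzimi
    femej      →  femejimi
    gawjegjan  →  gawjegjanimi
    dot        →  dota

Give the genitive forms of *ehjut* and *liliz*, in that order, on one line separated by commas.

ehjuta, lilizimi

The suffix is conditioned by the final consonant: -a when the stem ends in a voiceless consonant (*sizgeh*, *niboh*, *dot*); -imi when the stem ends in a voiced consonant (*miwabuz*, *femej*, *gawjegjan*).
The final consonant of *ehjut* is /t/, which is voiceless, so the suffix is -a, giving *ehjuta*.
The final consonant of *liliz* is /z/, which is voiced, so the suffix is -imi, giving *lilizimi*.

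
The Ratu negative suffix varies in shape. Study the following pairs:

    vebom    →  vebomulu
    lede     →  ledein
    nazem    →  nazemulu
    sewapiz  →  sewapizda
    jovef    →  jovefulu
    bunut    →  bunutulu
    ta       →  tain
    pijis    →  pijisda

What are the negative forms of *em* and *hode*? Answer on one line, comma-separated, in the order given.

emulu, hodein

The pattern is sibilance of the final sound: -da when the stem ends in a sibilant (*sewapiz*, *pijis*); -ulu when the stem ends in a non-sibilant consonant (*vebom*, *nazem*, *jovef*, *bunut*); -in when the stem ends in a vowel (*lede*, *ta*).
Since the final sound of *em* is /m/ (a non-sibilant consonant), it takes -ulu, giving *emulu*.
*hode*: final sound = /e/, a vowel → -in → *hodein*.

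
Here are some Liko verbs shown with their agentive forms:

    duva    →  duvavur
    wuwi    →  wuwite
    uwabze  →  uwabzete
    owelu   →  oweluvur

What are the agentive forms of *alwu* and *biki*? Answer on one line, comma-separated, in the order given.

alwuvur, bikite

Looking at the last vowel of each stem: -te when the last vowel of the stem is a front vowel (*wuwi*, *uwabze*); -vur when the last vowel of the stem is a back vowel (*duva*, *owelu*).
The last vowel of *alwu* is /u/, which is a back vowel, so the suffix is -vur, giving *alwuvur*.
The last vowel of *biki* is /i/, which is a front vowel, so the suffix is -te, giving *bikite*.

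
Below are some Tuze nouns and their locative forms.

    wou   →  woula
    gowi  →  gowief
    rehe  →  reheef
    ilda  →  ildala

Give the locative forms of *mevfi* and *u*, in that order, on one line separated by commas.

mevfief, ula

The pattern is front/back vowel harmony: -ef when the last vowel of the stem is a front vowel (*gowi*, *rehe*); -la when the last vowel of the stem is a back vowel (*wou*, *ilda*).
The last vowel of *mevfi* is /i/, which is a front vowel, so the suffix is -ef, giving *mevfief*.
*u*: last vowel = /u/, a back vowel → -la → *ula*.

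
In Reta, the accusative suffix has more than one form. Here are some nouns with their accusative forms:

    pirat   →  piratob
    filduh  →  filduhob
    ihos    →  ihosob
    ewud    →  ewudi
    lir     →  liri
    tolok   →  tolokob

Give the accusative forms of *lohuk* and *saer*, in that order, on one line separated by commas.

lohukob, saeri

The suffix is conditioned by the final consonant: -ob when the stem ends in a voiceless consonant (*pirat*, *filduh*, *ihos*, *tolok*); -i when the stem ends in a voiced consonant (*ewud*, *lir*).
Since the final consonant of *lohuk* is /k/ (voiceless), it takes -ob, giving *lohukob*.
*saer* — final consonant /r/ (voiced) → -i → *saeri*.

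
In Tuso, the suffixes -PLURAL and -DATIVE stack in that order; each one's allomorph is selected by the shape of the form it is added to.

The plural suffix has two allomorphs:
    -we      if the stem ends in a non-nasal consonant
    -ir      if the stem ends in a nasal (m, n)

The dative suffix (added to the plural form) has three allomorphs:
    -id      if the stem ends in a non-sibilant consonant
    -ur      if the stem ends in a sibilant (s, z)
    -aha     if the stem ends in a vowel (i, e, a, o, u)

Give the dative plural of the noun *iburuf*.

*iburuf*: final consonant = /f/, non-nasal → -we → *iburufwe*.
The plural form *iburufwe*: final sound = /e/, a vowel → -aha → *iburufweaha*.

iburufweaha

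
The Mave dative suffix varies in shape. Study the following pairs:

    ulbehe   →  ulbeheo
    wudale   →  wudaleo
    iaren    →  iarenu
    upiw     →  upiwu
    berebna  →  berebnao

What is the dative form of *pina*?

The pattern is consonant vs. vowel: -u when the stem ends in a consonant (*iaren*, *upiw*); -o when the stem ends in a vowel (*ulbehe*, *wudale*, *berebna*).
The final sound of *pina* is /a/, which is a vowel, so the suffix is -o, giving *pinao*.

pinao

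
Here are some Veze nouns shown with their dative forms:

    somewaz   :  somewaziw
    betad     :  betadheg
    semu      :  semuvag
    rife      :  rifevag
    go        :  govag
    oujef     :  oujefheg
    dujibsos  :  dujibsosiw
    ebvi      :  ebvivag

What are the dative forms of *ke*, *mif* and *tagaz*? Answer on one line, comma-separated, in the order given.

Looking at the final sound of each stem: -iw when the stem ends in a sibilant (*somewaz*, *dujibsos*); -heg when the stem ends in a non-sibilant consonant (*betad*, *oujef*); -vag when the stem ends in a vowel (*semu*, *rife*, *go*, *ebvi*).
Since the final sound of *ke* is /e/ (a vowel), it takes -vag, giving *kevag*.
*mif*: final sound = /f/, a non-sibilant consonant → -heg → *mifheg*.
*tagaz*: final sound = /z/, a sibilant → -iw → *tagaziw*.

kevag, mifheg, tagaziw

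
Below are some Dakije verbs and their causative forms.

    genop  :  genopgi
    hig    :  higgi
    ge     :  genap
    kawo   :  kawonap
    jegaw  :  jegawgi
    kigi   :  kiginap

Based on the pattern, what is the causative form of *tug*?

The suffix is conditioned by the final sound: -gi when the stem ends in a consonant (*genop*, *hig*, *jegaw*); -nap when the stem ends in a vowel (*ge*, *kawo*, *kigi*).
*tug* — final sound /g/ (a consonant) → -gi → *tuggi*.

tuggi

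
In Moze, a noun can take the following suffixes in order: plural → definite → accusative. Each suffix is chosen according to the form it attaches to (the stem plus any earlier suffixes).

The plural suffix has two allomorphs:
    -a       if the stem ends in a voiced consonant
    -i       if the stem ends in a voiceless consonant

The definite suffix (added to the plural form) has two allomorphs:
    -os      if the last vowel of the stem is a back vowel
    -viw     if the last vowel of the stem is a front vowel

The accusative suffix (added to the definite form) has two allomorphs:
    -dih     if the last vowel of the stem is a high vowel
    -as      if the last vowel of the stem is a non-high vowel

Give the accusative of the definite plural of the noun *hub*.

*hub* — final consonant /b/ (voiced) → -a → *huba*.
The last vowel of the plural form *huba* is /a/, which is a back vowel, so the definite suffix is -os, giving *hubaos*.
Since the last vowel of the definite form *hubaos* is /o/ (a non-high vowel), it takes -as, giving *hubaosas*.

hubaosas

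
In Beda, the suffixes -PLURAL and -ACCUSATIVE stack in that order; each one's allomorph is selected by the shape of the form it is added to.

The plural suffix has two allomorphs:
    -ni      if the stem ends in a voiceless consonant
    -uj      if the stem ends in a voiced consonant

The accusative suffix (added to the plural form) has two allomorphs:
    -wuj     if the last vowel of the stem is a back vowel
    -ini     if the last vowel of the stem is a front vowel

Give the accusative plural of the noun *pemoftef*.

*pemoftef*: final consonant = /f/, voiceless → -ni → *pemoftefni*.
The last vowel of the plural form *pemoftefni* is /i/, which is a front vowel, so the accusative suffix is -ini, giving *pemoftefniini*.

pemoftefniini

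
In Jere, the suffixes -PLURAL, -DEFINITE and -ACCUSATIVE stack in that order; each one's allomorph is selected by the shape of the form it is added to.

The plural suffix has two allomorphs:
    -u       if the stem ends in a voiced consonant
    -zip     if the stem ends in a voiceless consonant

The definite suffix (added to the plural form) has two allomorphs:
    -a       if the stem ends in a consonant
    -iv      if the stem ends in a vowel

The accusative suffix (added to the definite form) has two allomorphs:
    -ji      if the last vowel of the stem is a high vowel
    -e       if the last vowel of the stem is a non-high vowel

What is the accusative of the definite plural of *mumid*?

The final consonant of *mumid* is /d/, which is voiced, so the plural suffix is -u, giving *mumidu*.
The final sound of the plural form *mumidu* is /u/, which is a vowel, so the definite suffix is -iv, giving *mumiduiv*.
Since the last vowel of the definite form *mumiduiv* is /i/ (a high vowel), it takes -ji, giving *mumiduivji*.

mumiduivji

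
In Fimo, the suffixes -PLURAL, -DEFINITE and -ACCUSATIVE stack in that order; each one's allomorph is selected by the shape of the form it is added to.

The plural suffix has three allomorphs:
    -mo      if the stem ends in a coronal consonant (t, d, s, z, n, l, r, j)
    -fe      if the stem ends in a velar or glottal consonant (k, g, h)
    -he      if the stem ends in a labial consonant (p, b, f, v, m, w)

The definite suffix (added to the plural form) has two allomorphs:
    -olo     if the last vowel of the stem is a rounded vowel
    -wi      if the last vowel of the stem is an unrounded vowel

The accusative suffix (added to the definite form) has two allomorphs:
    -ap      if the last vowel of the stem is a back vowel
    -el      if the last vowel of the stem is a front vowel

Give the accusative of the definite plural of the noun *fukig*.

fukigfewiel

The final consonant of *fukig* is /g/, which is velar/glottal, so the plural suffix is -fe, giving *fukigfe*.
The plural form *fukigfe*: last vowel = /e/, an unrounded vowel → -wi → *fukigfewi*.
The last vowel of the definite form *fukigfewi* is /i/, which is a front vowel, so the accusative suffix is -el, giving *fukigfewiel*.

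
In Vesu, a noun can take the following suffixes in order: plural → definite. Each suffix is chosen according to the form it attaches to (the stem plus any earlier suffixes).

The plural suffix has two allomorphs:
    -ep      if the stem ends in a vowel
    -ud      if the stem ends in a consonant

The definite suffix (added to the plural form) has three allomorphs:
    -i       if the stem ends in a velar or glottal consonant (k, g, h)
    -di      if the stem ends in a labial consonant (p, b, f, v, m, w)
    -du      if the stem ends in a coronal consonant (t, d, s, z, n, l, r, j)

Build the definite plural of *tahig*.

tahiguddu

Since the final sound of *tahig* is /g/ (a consonant), it takes -ud, giving *tahigud*.
The plural form *tahigud*: final consonant = /d/, coronal → -du → *tahiguddu*.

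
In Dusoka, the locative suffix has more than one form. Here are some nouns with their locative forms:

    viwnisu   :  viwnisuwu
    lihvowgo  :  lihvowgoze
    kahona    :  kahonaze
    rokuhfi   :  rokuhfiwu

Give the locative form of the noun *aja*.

The alternation tracks the last vowel of the stem — -wu when the last vowel of the stem is a high vowel (*viwnisu*, *rokuhfi*); -ze when the last vowel of the stem is a non-high vowel (*lihvowgo*, *kahona*).
*aja*: last vowel = /a/, a non-high vowel → -ze → *ajaze*.

ajaze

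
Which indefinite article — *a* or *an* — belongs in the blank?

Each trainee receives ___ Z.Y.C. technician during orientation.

The indefinite article is chosen by the initial *sound* of the following word, not its spelling.
The initialism *Z.Y.C.* is read letter by letter; the first letter, Z, is pronounced /ziː/, which begins with a consonant sound.
So the article is *a*: Each trainee receives a Z.Y.C. technician during orientation.

a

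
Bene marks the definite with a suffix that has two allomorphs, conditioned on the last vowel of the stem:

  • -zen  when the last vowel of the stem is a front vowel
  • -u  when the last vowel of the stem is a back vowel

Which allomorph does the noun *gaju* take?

-u

*gaju* — last vowel /u/ (a back vowel) → -u.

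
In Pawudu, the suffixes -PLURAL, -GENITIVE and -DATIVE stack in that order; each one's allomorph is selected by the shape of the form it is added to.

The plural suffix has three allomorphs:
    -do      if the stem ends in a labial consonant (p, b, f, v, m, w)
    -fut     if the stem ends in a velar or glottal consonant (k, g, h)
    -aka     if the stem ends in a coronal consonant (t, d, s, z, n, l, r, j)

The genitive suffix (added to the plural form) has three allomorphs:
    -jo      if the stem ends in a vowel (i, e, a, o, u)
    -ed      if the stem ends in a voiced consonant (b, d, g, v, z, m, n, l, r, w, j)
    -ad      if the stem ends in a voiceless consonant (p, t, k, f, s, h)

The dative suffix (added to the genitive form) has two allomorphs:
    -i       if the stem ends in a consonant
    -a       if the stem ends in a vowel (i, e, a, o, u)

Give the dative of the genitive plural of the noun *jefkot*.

The final consonant of *jefkot* is /t/, which is coronal, so the plural suffix is -aka, giving *jefkotaka*.
The final sound of the plural form *jefkotaka* is /a/, which is a vowel, so the genitive suffix is -jo, giving *jefkotakajo*.
Since the final sound of the genitive form *jefkotakajo* is /o/ (a vowel), it takes -a, giving *jefkotakajoa*.

jefkotakajoa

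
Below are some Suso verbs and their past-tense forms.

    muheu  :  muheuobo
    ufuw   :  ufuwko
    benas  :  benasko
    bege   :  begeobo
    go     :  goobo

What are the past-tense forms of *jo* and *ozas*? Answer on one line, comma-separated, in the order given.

joobo, ozasko

The alternation tracks the final sound of the stem — -ko when the stem ends in a consonant (*ufuw*, *benas*); -obo when the stem ends in a vowel (*muheu*, *bege*, *go*).
*jo*: final sound = /o/, a vowel → -obo → *joobo*.
*ozas* — final sound /s/ (a consonant) → -ko → *ozasko*.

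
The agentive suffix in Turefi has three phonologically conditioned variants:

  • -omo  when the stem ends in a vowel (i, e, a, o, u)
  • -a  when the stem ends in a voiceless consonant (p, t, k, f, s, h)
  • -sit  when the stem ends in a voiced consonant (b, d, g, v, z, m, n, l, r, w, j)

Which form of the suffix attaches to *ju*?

The final sound of *ju* is /u/, which is a vowel, so the suffix is -omo.

-omo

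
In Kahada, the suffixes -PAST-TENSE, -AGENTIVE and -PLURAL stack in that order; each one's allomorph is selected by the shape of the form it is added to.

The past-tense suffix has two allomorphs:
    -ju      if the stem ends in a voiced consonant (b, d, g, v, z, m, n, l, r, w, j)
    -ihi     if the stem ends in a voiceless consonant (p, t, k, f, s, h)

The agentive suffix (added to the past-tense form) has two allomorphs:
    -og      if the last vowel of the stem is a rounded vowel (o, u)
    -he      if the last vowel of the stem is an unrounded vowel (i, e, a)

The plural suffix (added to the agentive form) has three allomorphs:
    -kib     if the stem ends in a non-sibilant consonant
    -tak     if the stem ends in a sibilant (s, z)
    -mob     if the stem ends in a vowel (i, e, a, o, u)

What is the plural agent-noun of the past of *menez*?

menezjuogkib

*menez*: final consonant = /z/, voiced → -ju → *menezju*.
The past-tense form *menezju*: last vowel = /u/, a rounded vowel → -og → *menezjuog*.
Since the final sound of the agentive form *menezjuog* is /g/ (a non-sibilant consonant), it takes -kib, giving *menezjuogkib*.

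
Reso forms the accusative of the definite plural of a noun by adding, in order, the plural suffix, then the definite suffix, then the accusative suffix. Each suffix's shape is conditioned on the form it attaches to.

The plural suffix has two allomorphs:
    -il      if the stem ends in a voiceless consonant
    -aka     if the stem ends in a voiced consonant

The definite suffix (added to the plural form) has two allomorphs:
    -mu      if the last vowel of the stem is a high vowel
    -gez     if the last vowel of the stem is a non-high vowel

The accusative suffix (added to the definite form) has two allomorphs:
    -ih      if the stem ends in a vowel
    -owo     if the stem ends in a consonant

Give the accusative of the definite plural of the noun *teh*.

Since the final consonant of *teh* is /h/ (voiceless), it takes -il, giving *tehil*.
Since the last vowel of the plural form *tehil* is /i/ (a high vowel), it takes -mu, giving *tehilmu*.
Since the final sound of the definite form *tehilmu* is /u/ (a vowel), it takes -ih, giving *tehilmuih*.

tehilmuih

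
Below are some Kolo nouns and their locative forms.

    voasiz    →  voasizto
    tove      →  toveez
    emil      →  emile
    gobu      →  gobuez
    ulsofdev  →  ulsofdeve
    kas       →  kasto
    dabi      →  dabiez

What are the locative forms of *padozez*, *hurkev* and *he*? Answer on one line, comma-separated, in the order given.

padozezto, hurkeve, heez

Looking at the final sound of each stem: -to when the stem ends in a sibilant (*voasiz*, *kas*); -e when the stem ends in a non-sibilant consonant (*emil*, *ulsofdev*); -ez when the stem ends in a vowel (*tove*, *gobu*, *dabi*).
*padozez*: final sound = /z/, a sibilant → -to → *padozezto*.
*hurkev* — final sound /v/ (a non-sibilant consonant) → -e → *hurkeve*.
Since the final sound of *he* is /e/ (a vowel), it takes -ez, giving *heez*.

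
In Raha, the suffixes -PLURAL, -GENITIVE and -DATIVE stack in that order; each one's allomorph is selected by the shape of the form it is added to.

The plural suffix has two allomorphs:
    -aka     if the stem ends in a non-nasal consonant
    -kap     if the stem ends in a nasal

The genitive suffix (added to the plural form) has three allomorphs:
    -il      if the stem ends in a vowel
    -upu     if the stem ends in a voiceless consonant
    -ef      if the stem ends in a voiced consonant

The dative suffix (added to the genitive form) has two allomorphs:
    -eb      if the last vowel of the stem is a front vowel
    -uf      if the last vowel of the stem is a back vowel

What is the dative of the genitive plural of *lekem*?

Since the final consonant of *lekem* is /m/ (a nasal), it takes -kap, giving *lekemkap*.
Since the final sound of the plural form *lekemkap* is /p/ (a voiceless consonant), it takes -upu, giving *lekemkapupu*.
The genitive form *lekemkapupu*: last vowel = /u/, a back vowel → -uf → *lekemkapupuuf*.

lekemkapupuuf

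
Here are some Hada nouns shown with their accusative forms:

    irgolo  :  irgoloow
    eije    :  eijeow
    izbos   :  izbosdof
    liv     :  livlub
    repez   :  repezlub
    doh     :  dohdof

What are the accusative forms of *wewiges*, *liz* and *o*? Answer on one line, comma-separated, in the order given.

The alternation tracks the final sound of the stem — -dof when the stem ends in a voiceless consonant (*izbos*, *doh*); -lub when the stem ends in a voiced consonant (*liv*, *repez*); -ow when the stem ends in a vowel (*irgolo*, *eije*).
Since the final sound of *wewiges* is /s/ (a voiceless consonant), it takes -dof, giving *wewigesdof*.
*liz* — final sound /z/ (a voiced consonant) → -lub → *lizlub*.
*o* — final sound /o/ (a vowel) → -ow → *oow*.

wewigesdof, lizlub, oow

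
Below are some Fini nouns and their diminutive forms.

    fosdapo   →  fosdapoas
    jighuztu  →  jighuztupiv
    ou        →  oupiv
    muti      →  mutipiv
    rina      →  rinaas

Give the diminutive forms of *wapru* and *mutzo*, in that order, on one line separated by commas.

waprupiv, mutzoas

The pattern is height harmony: -piv when the last vowel of the stem is a high vowel (*jighuztu*, *ou*, *muti*); -as when the last vowel of the stem is a non-high vowel (*fosdapo*, *rina*).
The last vowel of *wapru* is /u/, which is a high vowel, so the suffix is -piv, giving *waprupiv*.
Since the last vowel of *mutzo* is /o/ (a non-high vowel), it takes -as, giving *mutzoas*.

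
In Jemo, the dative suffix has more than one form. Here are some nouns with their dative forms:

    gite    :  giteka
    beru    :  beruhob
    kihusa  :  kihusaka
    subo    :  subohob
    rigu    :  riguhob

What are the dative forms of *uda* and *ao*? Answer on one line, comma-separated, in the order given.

The pattern is rounding harmony: -hob when the last vowel of the stem is a rounded vowel (*beru*, *subo*, *rigu*); -ka when the last vowel of the stem is an unrounded vowel (*gite*, *kihusa*).
Since the last vowel of *uda* is /a/ (an unrounded vowel), it takes -ka, giving *udaka*.
*ao*: last vowel = /o/, a rounded vowel → -hob → *aohob*.

udaka, aohob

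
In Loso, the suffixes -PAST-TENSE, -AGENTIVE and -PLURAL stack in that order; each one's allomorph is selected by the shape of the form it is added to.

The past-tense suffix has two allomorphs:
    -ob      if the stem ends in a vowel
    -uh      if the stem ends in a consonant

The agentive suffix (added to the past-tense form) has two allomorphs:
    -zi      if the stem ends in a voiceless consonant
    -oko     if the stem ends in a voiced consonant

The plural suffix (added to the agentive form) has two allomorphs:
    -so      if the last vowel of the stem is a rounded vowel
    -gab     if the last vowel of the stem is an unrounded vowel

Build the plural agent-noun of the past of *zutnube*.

*zutnube* — final sound /e/ (a vowel) → -ob → *zutnubeob*.
The past-tense form *zutnubeob*: final consonant = /b/, voiced → -oko → *zutnubeoboko*.
The last vowel of the agentive form *zutnubeoboko* is /o/, which is a rounded vowel, so the plural suffix is -so, giving *zutnubeobokoso*.

zutnubeobokoso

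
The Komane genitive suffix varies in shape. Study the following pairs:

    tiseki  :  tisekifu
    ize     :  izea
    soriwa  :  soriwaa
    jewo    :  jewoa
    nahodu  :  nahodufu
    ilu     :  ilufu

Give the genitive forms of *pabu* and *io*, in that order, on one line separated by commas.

Looking at the last vowel of each stem: -fu when the last vowel of the stem is a high vowel (*tiseki*, *nahodu*, *ilu*); -a when the last vowel of the stem is a non-high vowel (*ize*, *soriwa*, *jewo*).
The last vowel of *pabu* is /u/, which is a high vowel, so the suffix is -fu, giving *pabufu*.
*io* — last vowel /o/ (a non-high vowel) → -a → *ioa*.

pabufu, ioa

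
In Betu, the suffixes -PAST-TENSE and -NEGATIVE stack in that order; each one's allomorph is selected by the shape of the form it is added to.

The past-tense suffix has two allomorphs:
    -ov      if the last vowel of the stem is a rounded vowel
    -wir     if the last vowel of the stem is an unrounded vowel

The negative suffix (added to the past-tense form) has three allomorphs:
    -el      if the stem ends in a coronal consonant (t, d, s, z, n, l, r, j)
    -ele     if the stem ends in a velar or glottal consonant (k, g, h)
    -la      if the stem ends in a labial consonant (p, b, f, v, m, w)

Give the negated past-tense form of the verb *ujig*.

*ujig* — last vowel /i/ (an unrounded vowel) → -wir → *ujigwir*.
The past-tense form *ujigwir*: final consonant = /r/, coronal → -el → *ujigwirel*.

ujigwirel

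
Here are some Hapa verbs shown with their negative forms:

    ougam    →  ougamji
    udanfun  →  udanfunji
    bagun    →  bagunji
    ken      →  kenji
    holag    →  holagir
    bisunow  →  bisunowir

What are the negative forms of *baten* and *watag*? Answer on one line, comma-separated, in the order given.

The pattern is nasality of the final consonant: -ji when the stem ends in a nasal (*ougam*, *udanfun*, *bagun*, *ken*); -ir when the stem ends in a non-nasal consonant (*holag*, *bisunow*).
The final consonant of *baten* is /n/, which is a nasal, so the suffix is -ji, giving *batenji*.
*watag*: final consonant = /g/, non-nasal → -ir → *watagir*.

batenji, watagir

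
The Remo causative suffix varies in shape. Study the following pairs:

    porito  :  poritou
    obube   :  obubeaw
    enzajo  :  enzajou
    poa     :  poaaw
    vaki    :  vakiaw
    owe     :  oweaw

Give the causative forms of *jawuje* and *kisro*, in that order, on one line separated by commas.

jawujeaw, kisrou

The pattern is rounding harmony: -u when the last vowel of the stem is a rounded vowel (*porito*, *enzajo*); -aw when the last vowel of the stem is an unrounded vowel (*obube*, *poa*, *vaki*, *owe*).
Since the last vowel of *jawuje* is /e/ (an unrounded vowel), it takes -aw, giving *jawujeaw*.
*kisro* — last vowel /o/ (a rounded vowel) → -u → *kisrou*.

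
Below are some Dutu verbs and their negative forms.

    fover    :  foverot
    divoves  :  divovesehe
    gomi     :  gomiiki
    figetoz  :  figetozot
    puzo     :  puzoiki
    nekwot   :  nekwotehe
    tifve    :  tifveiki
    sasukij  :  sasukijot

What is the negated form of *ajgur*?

The pattern is voicing of the final sound: -ehe when the stem ends in a voiceless consonant (*divoves*, *nekwot*); -ot when the stem ends in a voiced consonant (*fover*, *figetoz*, *sasukij*); -iki when the stem ends in a vowel (*gomi*, *puzo*, *tifve*).
*ajgur*: final sound = /r/, a voiced consonant → -ot → *ajgurot*.

ajgurot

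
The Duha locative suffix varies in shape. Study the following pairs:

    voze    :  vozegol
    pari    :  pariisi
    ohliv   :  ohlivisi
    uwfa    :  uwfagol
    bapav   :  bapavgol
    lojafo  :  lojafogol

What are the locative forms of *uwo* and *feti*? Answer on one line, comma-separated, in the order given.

The suffix is conditioned by the last vowel: -isi when the last vowel of the stem is a high vowel (*pari*, *ohliv*); -gol when the last vowel of the stem is a non-high vowel (*voze*, *uwfa*, *bapav*, *lojafo*).
*uwo* — last vowel /o/ (a non-high vowel) → -gol → *uwogol*.
Since the last vowel of *feti* is /i/ (a high vowel), it takes -isi, giving *fetiisi*.

uwogol, fetiisi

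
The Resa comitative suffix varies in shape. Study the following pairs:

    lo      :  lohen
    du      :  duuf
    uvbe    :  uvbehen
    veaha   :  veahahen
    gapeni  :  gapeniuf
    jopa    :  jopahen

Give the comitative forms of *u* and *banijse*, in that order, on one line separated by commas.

uuf, banijsehen

The suffix is conditioned by the last vowel: -uf when the last vowel of the stem is a high vowel (*du*, *gapeni*); -hen when the last vowel of the stem is a non-high vowel (*lo*, *uvbe*, *veaha*, *jopa*).
The last vowel of *u* is /u/, which is a high vowel, so the suffix is -uf, giving *uuf*.
*banijse* — last vowel /e/ (a non-high vowel) → -hen → *banijsehen*.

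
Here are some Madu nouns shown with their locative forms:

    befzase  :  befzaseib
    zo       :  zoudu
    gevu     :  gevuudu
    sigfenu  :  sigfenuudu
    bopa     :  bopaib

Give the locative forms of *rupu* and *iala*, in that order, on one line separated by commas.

The alternation tracks the last vowel of the stem — -udu when the last vowel of the stem is a rounded vowel (*zo*, *gevu*, *sigfenu*); -ib when the last vowel of the stem is an unrounded vowel (*befzase*, *bopa*).
*rupu*: last vowel = /u/, a rounded vowel → -udu → *rupuudu*.
Since the last vowel of *iala* is /a/ (an unrounded vowel), it takes -ib, giving *ialaib*.

rupuudu, ialaib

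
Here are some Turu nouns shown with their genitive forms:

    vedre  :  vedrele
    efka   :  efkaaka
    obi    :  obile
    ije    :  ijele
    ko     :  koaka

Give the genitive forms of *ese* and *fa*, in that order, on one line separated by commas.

esele, faaka

The suffix is conditioned by the last vowel: -le when the last vowel of the stem is a front vowel (*vedre*, *obi*, *ije*); -aka when the last vowel of the stem is a back vowel (*efka*, *ko*).
The last vowel of *ese* is /e/, which is a front vowel, so the suffix is -le, giving *esele*.
*fa*: last vowel = /a/, a back vowel → -aka → *faaka*.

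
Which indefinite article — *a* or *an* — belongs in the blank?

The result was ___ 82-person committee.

The indefinite article is chosen by the initial *sound* of the following word, not its spelling.
The number *82* is spoken "eighty-…", beginning with /ˈeɪti/ — a vowel sound.
So the article is *an*: The result was an 82-person committee.

an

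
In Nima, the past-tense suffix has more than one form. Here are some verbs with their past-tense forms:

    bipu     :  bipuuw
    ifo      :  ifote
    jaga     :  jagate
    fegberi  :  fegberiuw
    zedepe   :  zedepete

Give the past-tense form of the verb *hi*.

hiuw

The suffix is conditioned by the last vowel: -uw when the last vowel of the stem is a high vowel (*bipu*, *fegberi*); -te when the last vowel of the stem is a non-high vowel (*ifo*, *jaga*, *zedepe*).
*hi* — last vowel /i/ (a high vowel) → -uw → *hiuw*.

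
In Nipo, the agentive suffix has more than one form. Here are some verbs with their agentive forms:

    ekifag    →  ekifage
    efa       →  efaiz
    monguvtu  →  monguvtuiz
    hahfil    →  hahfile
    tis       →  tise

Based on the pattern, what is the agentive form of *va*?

vaiz

The alternation tracks the final sound of the stem — -e when the stem ends in a consonant (*ekifag*, *hahfil*, *tis*); -iz when the stem ends in a vowel (*efa*, *monguvtu*).
The final sound of *va* is /a/, which is a vowel, so the suffix is -iz, giving *vaiz*.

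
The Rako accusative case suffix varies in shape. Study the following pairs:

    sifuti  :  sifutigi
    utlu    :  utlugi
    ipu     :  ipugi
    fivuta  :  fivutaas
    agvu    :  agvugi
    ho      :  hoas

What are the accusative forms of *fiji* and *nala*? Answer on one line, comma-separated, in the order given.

fijigi, nalaas

The pattern is height harmony: -gi when the last vowel of the stem is a high vowel (*sifuti*, *utlu*, *ipu*, *agvu*); -as when the last vowel of the stem is a non-high vowel (*fivuta*, *ho*).
*fiji* — last vowel /i/ (a high vowel) → -gi → *fijigi*.
The last vowel of *nala* is /a/, which is a non-high vowel, so the suffix is -as, giving *nalaas*.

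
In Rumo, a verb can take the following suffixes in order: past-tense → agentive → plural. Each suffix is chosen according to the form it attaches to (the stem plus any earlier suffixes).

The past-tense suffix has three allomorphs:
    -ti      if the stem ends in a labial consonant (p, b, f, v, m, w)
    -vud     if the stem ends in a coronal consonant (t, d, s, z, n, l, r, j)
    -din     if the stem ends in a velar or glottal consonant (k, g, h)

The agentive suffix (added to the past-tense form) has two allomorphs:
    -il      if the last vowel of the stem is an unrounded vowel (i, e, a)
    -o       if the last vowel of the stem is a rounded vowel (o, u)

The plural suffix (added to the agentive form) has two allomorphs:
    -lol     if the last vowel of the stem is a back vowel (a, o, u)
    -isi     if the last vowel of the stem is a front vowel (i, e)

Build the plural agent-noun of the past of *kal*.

Since the final consonant of *kal* is /l/ (coronal), it takes -vud, giving *kalvud*.
The past-tense form *kalvud* — last vowel /u/ (a rounded vowel) → -o → *kalvudo*.
The agentive form *kalvudo* — last vowel /o/ (a back vowel) → -lol → *kalvudolol*.

kalvudolol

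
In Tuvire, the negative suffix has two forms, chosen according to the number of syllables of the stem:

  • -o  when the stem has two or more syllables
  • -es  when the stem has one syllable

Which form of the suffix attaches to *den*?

*den* (one syllable) → -es.

-es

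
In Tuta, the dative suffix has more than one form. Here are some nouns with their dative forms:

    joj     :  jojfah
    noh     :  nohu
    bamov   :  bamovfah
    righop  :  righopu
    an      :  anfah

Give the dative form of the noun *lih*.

The pattern is voicing of the final consonant: -u when the stem ends in a voiceless consonant (*noh*, *righop*); -fah when the stem ends in a voiced consonant (*joj*, *bamov*, *an*).
The final consonant of *lih* is /h/, which is voiceless, so the suffix is -u, giving *lihu*.

lihu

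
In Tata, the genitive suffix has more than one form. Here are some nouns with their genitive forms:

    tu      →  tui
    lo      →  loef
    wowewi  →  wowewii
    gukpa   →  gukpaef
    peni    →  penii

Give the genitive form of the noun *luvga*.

The pattern is height harmony: -i when the last vowel of the stem is a high vowel (*tu*, *wowewi*, *peni*); -ef when the last vowel of the stem is a non-high vowel (*lo*, *gukpa*).
Since the last vowel of *luvga* is /a/ (a non-high vowel), it takes -ef, giving *luvgaef*.

luvgaef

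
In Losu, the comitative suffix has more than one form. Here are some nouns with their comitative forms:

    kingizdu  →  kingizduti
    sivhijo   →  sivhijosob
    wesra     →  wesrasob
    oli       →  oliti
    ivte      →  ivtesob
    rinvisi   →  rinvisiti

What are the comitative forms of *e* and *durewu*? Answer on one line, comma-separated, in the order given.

esob, durewuti

The alternation tracks the last vowel of the stem — -ti when the last vowel of the stem is a high vowel (*kingizdu*, *oli*, *rinvisi*); -sob when the last vowel of the stem is a non-high vowel (*sivhijo*, *wesra*, *ivte*).
*e* — last vowel /e/ (a non-high vowel) → -sob → *esob*.
Since the last vowel of *durewu* is /u/ (a high vowel), it takes -ti, giving *durewuti*.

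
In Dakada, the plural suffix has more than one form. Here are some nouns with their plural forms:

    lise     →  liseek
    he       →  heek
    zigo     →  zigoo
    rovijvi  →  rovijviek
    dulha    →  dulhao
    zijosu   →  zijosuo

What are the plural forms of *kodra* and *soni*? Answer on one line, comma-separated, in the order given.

The alternation tracks the last vowel of the stem — -ek when the last vowel of the stem is a front vowel (*lise*, *he*, *rovijvi*); -o when the last vowel of the stem is a back vowel (*zigo*, *dulha*, *zijosu*).
Since the last vowel of *kodra* is /a/ (a back vowel), it takes -o, giving *kodrao*.
*soni* — last vowel /i/ (a front vowel) → -ek → *soniek*.

kodrao, soniek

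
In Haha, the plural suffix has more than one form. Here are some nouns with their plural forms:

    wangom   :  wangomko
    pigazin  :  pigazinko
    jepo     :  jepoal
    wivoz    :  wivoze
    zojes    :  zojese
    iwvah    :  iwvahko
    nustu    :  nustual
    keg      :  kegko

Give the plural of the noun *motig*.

motigko

The alternation tracks the final sound of the stem — -e when the stem ends in a sibilant (*wivoz*, *zojes*); -ko when the stem ends in a non-sibilant consonant (*wangom*, *pigazin*, *iwvah*, *keg*); -al when the stem ends in a vowel (*jepo*, *nustu*).
The final sound of *motig* is /g/, which is a non-sibilant consonant, so the suffix is -ko, giving *motigko*.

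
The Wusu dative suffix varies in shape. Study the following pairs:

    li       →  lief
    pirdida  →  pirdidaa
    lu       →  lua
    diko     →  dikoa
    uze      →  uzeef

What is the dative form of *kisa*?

The alternation tracks the last vowel of the stem — -ef when the last vowel of the stem is a front vowel (*li*, *uze*); -a when the last vowel of the stem is a back vowel (*pirdida*, *lu*, *diko*).
*kisa* — last vowel /a/ (a back vowel) → -a → *kisaa*.

kisaa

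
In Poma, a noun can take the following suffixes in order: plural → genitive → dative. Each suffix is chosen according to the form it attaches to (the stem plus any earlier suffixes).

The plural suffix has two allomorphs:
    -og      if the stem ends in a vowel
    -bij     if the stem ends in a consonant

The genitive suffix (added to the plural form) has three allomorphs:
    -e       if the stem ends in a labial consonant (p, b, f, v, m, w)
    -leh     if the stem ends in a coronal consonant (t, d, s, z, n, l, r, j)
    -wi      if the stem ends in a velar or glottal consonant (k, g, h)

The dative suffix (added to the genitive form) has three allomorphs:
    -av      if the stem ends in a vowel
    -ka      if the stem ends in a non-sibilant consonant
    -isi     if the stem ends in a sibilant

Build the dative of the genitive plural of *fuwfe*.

*fuwfe*: final sound = /e/, a vowel → -og → *fuwfeog*.
The final consonant of the plural form *fuwfeog* is /g/, which is velar/glottal, so the genitive suffix is -wi, giving *fuwfeogwi*.
The genitive form *fuwfeogwi* — final sound /i/ (a vowel) → -av → *fuwfeogwiav*.

fuwfeogwiav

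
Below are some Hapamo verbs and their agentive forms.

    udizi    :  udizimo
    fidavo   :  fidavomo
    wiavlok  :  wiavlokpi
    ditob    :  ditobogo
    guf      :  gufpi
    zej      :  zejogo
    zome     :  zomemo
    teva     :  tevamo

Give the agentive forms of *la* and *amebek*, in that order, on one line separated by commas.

lamo, amebekpi

The alternation tracks the final sound of the stem — -pi when the stem ends in a voiceless consonant (*wiavlok*, *guf*); -ogo when the stem ends in a voiced consonant (*ditob*, *zej*); -mo when the stem ends in a vowel (*udizi*, *fidavo*, *zome*, *teva*).
*la* — final sound /a/ (a vowel) → -mo → *lamo*.
The final sound of *amebek* is /k/, which is a voiceless consonant, so the suffix is -pi, giving *amebekpi*.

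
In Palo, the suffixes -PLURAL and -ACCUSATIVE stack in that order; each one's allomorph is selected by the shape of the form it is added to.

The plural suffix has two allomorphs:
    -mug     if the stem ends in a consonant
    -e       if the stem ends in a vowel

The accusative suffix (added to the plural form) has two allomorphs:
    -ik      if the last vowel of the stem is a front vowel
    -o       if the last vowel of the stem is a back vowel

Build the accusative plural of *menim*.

menimmugo

*menim* — final sound /m/ (a consonant) → -mug → *menimmug*.
The plural form *menimmug* — last vowel /u/ (a back vowel) → -o → *menimmugo*.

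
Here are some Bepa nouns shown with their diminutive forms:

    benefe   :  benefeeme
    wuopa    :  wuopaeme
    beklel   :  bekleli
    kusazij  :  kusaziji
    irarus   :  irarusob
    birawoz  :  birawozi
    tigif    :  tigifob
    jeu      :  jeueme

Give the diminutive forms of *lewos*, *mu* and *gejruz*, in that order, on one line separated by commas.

lewosob, mueme, gejruzi

The pattern is voicing of the final sound: -ob when the stem ends in a voiceless consonant (*irarus*, *tigif*); -i when the stem ends in a voiced consonant (*beklel*, *kusazij*, *birawoz*); -eme when the stem ends in a vowel (*benefe*, *wuopa*, *jeu*).
*lewos*: final sound = /s/, a voiceless consonant → -ob → *lewosob*.
*mu*: final sound = /u/, a vowel → -eme → *mueme*.
*gejruz*: final sound = /z/, a voiced consonant → -i → *gejruzi*.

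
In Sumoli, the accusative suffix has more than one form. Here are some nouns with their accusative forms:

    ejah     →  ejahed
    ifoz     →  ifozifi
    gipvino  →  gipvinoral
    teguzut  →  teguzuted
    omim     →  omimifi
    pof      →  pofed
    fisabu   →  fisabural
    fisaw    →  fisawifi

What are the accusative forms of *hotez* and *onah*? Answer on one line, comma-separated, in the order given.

Looking at the final sound of each stem: -ed when the stem ends in a voiceless consonant (*ejah*, *teguzut*, *pof*); -ifi when the stem ends in a voiced consonant (*ifoz*, *omim*, *fisaw*); -ral when the stem ends in a vowel (*gipvino*, *fisabu*).
Since the final sound of *hotez* is /z/ (a voiced consonant), it takes -ifi, giving *hotezifi*.
The final sound of *onah* is /h/, which is a voiceless consonant, so the suffix is -ed, giving *onahed*.

hotezifi, onahed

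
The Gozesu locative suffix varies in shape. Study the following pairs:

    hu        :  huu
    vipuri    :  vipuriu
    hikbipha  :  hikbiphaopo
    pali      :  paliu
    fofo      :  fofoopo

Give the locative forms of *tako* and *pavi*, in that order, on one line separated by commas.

takoopo, paviu

The pattern is height harmony: -u when the last vowel of the stem is a high vowel (*hu*, *vipuri*, *pali*); -opo when the last vowel of the stem is a non-high vowel (*hikbipha*, *fofo*).
Since the last vowel of *tako* is /o/ (a non-high vowel), it takes -opo, giving *takoopo*.
*pavi*: last vowel = /i/, a high vowel → -u → *paviu*.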